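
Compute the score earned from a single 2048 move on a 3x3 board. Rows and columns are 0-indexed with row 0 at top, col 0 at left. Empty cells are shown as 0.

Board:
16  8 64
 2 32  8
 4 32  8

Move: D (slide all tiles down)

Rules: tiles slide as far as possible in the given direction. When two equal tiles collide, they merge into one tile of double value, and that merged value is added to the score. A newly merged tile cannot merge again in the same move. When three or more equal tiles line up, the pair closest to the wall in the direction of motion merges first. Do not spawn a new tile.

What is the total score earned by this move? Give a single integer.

Slide down:
col 0: [16, 2, 4] -> [16, 2, 4]  score +0 (running 0)
col 1: [8, 32, 32] -> [0, 8, 64]  score +64 (running 64)
col 2: [64, 8, 8] -> [0, 64, 16]  score +16 (running 80)
Board after move:
16  0  0
 2  8 64
 4 64 16

Answer: 80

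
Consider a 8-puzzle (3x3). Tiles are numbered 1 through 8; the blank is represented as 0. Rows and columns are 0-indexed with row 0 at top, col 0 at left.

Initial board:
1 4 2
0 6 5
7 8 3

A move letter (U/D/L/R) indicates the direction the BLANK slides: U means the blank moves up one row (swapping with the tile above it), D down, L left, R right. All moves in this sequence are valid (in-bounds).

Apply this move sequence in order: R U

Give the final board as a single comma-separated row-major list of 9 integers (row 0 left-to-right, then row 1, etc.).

After move 1 (R):
1 4 2
6 0 5
7 8 3

After move 2 (U):
1 0 2
6 4 5
7 8 3

Answer: 1, 0, 2, 6, 4, 5, 7, 8, 3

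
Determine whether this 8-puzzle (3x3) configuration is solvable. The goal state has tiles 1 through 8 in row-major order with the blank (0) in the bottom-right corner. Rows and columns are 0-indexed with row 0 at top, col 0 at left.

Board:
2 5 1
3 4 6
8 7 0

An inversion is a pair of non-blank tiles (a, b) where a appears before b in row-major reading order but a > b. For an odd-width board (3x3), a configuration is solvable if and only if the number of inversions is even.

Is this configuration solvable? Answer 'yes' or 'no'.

Inversions (pairs i<j in row-major order where tile[i] > tile[j] > 0): 5
5 is odd, so the puzzle is not solvable.

Answer: no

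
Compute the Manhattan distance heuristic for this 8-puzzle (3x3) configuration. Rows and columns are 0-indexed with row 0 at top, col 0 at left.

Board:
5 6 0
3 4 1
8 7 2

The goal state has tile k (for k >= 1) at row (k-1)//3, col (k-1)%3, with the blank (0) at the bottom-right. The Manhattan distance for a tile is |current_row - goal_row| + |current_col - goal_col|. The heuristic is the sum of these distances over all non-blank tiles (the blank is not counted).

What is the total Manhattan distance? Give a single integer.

Answer: 16

Derivation:
Tile 5: (0,0)->(1,1) = 2
Tile 6: (0,1)->(1,2) = 2
Tile 3: (1,0)->(0,2) = 3
Tile 4: (1,1)->(1,0) = 1
Tile 1: (1,2)->(0,0) = 3
Tile 8: (2,0)->(2,1) = 1
Tile 7: (2,1)->(2,0) = 1
Tile 2: (2,2)->(0,1) = 3
Sum: 2 + 2 + 3 + 1 + 3 + 1 + 1 + 3 = 16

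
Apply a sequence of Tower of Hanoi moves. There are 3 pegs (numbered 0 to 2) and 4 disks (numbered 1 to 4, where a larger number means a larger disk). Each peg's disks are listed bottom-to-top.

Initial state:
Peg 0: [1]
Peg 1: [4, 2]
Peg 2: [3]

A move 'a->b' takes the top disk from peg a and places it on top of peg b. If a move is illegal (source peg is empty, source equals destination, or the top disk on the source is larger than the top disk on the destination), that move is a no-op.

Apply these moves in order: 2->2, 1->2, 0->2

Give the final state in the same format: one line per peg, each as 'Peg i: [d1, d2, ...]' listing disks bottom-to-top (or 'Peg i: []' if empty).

After move 1 (2->2):
Peg 0: [1]
Peg 1: [4, 2]
Peg 2: [3]

After move 2 (1->2):
Peg 0: [1]
Peg 1: [4]
Peg 2: [3, 2]

After move 3 (0->2):
Peg 0: []
Peg 1: [4]
Peg 2: [3, 2, 1]

Answer: Peg 0: []
Peg 1: [4]
Peg 2: [3, 2, 1]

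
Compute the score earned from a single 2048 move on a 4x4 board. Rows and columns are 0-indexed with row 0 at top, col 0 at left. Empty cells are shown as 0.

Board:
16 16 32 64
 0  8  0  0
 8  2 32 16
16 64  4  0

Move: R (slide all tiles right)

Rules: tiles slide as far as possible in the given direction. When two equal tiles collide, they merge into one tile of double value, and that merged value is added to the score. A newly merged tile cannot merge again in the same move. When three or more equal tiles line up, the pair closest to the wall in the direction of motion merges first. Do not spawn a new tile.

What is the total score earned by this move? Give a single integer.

Slide right:
row 0: [16, 16, 32, 64] -> [0, 32, 32, 64]  score +32 (running 32)
row 1: [0, 8, 0, 0] -> [0, 0, 0, 8]  score +0 (running 32)
row 2: [8, 2, 32, 16] -> [8, 2, 32, 16]  score +0 (running 32)
row 3: [16, 64, 4, 0] -> [0, 16, 64, 4]  score +0 (running 32)
Board after move:
 0 32 32 64
 0  0  0  8
 8  2 32 16
 0 16 64  4

Answer: 32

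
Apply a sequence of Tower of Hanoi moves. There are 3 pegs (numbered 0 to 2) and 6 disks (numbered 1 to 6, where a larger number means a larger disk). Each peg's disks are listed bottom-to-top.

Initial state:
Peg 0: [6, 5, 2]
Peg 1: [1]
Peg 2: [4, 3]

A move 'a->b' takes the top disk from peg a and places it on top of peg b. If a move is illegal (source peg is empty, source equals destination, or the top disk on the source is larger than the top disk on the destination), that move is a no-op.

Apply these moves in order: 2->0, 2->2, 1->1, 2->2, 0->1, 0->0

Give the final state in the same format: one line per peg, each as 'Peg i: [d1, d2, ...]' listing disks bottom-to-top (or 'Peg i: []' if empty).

Answer: Peg 0: [6, 5, 2]
Peg 1: [1]
Peg 2: [4, 3]

Derivation:
After move 1 (2->0):
Peg 0: [6, 5, 2]
Peg 1: [1]
Peg 2: [4, 3]

After move 2 (2->2):
Peg 0: [6, 5, 2]
Peg 1: [1]
Peg 2: [4, 3]

After move 3 (1->1):
Peg 0: [6, 5, 2]
Peg 1: [1]
Peg 2: [4, 3]

After move 4 (2->2):
Peg 0: [6, 5, 2]
Peg 1: [1]
Peg 2: [4, 3]

After move 5 (0->1):
Peg 0: [6, 5, 2]
Peg 1: [1]
Peg 2: [4, 3]

After move 6 (0->0):
Peg 0: [6, 5, 2]
Peg 1: [1]
Peg 2: [4, 3]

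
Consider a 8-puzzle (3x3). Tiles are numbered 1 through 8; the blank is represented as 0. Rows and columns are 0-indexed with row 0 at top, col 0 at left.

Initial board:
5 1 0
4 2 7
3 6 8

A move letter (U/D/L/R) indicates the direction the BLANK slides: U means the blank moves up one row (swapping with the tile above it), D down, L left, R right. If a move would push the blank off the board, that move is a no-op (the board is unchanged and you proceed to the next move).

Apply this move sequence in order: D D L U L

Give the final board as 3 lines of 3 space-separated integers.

After move 1 (D):
5 1 7
4 2 0
3 6 8

After move 2 (D):
5 1 7
4 2 8
3 6 0

After move 3 (L):
5 1 7
4 2 8
3 0 6

After move 4 (U):
5 1 7
4 0 8
3 2 6

After move 5 (L):
5 1 7
0 4 8
3 2 6

Answer: 5 1 7
0 4 8
3 2 6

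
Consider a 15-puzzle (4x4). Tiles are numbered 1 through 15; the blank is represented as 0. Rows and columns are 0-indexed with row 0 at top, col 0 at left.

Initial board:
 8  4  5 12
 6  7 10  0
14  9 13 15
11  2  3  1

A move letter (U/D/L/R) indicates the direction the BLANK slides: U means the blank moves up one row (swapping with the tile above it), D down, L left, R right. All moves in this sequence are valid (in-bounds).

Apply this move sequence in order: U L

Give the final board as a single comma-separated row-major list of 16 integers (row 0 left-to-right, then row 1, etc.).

After move 1 (U):
 8  4  5  0
 6  7 10 12
14  9 13 15
11  2  3  1

After move 2 (L):
 8  4  0  5
 6  7 10 12
14  9 13 15
11  2  3  1

Answer: 8, 4, 0, 5, 6, 7, 10, 12, 14, 9, 13, 15, 11, 2, 3, 1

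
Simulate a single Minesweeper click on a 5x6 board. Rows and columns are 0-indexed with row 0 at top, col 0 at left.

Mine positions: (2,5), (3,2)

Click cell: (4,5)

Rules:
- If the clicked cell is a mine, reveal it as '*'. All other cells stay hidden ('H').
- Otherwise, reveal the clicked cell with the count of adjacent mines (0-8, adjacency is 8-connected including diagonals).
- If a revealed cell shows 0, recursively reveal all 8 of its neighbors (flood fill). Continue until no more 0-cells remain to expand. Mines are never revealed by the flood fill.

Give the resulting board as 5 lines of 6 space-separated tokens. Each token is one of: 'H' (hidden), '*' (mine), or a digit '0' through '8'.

H H H H H H
H H H H H H
H H H H H H
H H H 1 1 1
H H H 1 0 0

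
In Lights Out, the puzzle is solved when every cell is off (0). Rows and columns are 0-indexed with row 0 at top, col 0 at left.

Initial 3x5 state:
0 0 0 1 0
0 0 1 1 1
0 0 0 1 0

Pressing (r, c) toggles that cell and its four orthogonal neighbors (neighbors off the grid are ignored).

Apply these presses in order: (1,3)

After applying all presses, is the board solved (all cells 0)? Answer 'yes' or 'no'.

Answer: yes

Derivation:
After press 1 at (1,3):
0 0 0 0 0
0 0 0 0 0
0 0 0 0 0

Lights still on: 0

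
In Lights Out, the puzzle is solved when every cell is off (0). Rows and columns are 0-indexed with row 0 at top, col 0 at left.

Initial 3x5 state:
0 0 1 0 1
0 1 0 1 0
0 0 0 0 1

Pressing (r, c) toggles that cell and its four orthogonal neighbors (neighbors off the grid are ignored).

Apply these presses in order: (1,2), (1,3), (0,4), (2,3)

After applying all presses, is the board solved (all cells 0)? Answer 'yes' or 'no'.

After press 1 at (1,2):
0 0 0 0 1
0 0 1 0 0
0 0 1 0 1

After press 2 at (1,3):
0 0 0 1 1
0 0 0 1 1
0 0 1 1 1

After press 3 at (0,4):
0 0 0 0 0
0 0 0 1 0
0 0 1 1 1

After press 4 at (2,3):
0 0 0 0 0
0 0 0 0 0
0 0 0 0 0

Lights still on: 0

Answer: yes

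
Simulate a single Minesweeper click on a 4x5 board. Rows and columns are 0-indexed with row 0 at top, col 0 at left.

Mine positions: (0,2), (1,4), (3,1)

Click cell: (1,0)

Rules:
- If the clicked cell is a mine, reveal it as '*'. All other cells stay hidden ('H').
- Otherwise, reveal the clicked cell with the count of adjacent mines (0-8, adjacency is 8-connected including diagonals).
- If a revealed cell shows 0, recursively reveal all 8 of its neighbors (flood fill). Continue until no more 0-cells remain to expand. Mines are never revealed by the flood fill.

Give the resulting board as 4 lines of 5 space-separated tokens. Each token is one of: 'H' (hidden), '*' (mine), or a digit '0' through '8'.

0 1 H H H
0 1 H H H
1 1 H H H
H H H H H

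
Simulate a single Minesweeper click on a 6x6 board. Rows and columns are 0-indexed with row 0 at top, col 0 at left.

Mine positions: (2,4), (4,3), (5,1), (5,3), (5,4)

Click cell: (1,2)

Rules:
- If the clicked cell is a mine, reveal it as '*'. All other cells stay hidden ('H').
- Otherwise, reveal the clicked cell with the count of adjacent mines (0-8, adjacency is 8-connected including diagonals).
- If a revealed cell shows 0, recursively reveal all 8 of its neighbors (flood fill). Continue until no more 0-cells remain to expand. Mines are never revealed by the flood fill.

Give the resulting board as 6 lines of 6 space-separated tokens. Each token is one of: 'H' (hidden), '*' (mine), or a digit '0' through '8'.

0 0 0 0 0 0
0 0 0 1 1 1
0 0 0 1 H H
0 0 1 2 H H
1 1 3 H H H
H H H H H H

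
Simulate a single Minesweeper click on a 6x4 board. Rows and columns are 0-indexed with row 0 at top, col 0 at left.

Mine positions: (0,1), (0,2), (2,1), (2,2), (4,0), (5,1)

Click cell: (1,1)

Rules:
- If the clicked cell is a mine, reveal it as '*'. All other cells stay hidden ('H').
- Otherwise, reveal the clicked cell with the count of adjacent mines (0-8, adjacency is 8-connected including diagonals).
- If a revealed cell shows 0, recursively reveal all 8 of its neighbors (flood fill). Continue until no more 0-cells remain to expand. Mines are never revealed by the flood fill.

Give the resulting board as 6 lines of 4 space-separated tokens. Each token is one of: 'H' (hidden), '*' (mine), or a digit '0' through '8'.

H H H H
H 4 H H
H H H H
H H H H
H H H H
H H H H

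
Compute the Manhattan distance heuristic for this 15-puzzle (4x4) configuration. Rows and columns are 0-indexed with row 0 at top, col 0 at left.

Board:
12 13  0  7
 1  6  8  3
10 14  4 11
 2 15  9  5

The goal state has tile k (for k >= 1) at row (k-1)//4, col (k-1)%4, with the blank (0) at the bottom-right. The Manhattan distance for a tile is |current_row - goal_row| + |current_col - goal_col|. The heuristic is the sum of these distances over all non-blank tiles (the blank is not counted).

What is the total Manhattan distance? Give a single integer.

Tile 12: (0,0)->(2,3) = 5
Tile 13: (0,1)->(3,0) = 4
Tile 7: (0,3)->(1,2) = 2
Tile 1: (1,0)->(0,0) = 1
Tile 6: (1,1)->(1,1) = 0
Tile 8: (1,2)->(1,3) = 1
Tile 3: (1,3)->(0,2) = 2
Tile 10: (2,0)->(2,1) = 1
Tile 14: (2,1)->(3,1) = 1
Tile 4: (2,2)->(0,3) = 3
Tile 11: (2,3)->(2,2) = 1
Tile 2: (3,0)->(0,1) = 4
Tile 15: (3,1)->(3,2) = 1
Tile 9: (3,2)->(2,0) = 3
Tile 5: (3,3)->(1,0) = 5
Sum: 5 + 4 + 2 + 1 + 0 + 1 + 2 + 1 + 1 + 3 + 1 + 4 + 1 + 3 + 5 = 34

Answer: 34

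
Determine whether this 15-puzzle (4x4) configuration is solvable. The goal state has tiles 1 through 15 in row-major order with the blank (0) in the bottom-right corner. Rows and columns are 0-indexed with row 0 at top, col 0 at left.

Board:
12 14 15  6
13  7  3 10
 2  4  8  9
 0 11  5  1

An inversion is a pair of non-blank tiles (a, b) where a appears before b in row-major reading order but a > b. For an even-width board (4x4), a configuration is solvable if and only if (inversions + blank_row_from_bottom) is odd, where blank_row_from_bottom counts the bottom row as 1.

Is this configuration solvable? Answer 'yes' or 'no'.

Answer: yes

Derivation:
Inversions: 72
Blank is in row 3 (0-indexed from top), which is row 1 counting from the bottom (bottom = 1).
72 + 1 = 73, which is odd, so the puzzle is solvable.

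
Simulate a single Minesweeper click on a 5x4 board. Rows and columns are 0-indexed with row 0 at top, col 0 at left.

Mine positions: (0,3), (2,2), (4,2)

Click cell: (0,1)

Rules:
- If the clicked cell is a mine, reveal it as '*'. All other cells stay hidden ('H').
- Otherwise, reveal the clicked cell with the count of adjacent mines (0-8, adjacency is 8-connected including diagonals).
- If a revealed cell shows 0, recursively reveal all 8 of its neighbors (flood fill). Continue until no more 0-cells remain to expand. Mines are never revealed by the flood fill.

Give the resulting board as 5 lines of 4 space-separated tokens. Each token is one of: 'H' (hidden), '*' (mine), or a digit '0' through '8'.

0 0 1 H
0 1 2 H
0 1 H H
0 2 H H
0 1 H H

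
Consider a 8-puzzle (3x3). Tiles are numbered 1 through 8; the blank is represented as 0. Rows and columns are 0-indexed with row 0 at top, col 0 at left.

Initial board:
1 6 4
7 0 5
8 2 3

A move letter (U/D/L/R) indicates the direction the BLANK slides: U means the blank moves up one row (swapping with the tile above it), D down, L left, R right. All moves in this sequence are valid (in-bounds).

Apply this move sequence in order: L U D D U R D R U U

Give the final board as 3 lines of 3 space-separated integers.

After move 1 (L):
1 6 4
0 7 5
8 2 3

After move 2 (U):
0 6 4
1 7 5
8 2 3

After move 3 (D):
1 6 4
0 7 5
8 2 3

After move 4 (D):
1 6 4
8 7 5
0 2 3

After move 5 (U):
1 6 4
0 7 5
8 2 3

After move 6 (R):
1 6 4
7 0 5
8 2 3

After move 7 (D):
1 6 4
7 2 5
8 0 3

After move 8 (R):
1 6 4
7 2 5
8 3 0

After move 9 (U):
1 6 4
7 2 0
8 3 5

After move 10 (U):
1 6 0
7 2 4
8 3 5

Answer: 1 6 0
7 2 4
8 3 5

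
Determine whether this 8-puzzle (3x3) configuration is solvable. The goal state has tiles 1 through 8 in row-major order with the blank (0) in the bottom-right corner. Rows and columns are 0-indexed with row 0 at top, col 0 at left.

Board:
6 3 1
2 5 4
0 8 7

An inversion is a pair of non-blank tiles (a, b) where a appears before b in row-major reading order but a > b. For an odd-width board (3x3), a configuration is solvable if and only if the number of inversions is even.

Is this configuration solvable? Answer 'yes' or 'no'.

Inversions (pairs i<j in row-major order where tile[i] > tile[j] > 0): 9
9 is odd, so the puzzle is not solvable.

Answer: no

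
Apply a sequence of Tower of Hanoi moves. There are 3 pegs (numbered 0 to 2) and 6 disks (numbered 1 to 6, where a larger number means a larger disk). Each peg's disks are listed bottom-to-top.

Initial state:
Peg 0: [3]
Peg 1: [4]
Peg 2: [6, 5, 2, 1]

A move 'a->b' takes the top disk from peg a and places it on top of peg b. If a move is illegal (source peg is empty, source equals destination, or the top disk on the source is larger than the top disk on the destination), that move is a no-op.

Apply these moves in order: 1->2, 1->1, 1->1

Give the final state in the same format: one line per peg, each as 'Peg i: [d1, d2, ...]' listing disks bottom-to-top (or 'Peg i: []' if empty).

After move 1 (1->2):
Peg 0: [3]
Peg 1: [4]
Peg 2: [6, 5, 2, 1]

After move 2 (1->1):
Peg 0: [3]
Peg 1: [4]
Peg 2: [6, 5, 2, 1]

After move 3 (1->1):
Peg 0: [3]
Peg 1: [4]
Peg 2: [6, 5, 2, 1]

Answer: Peg 0: [3]
Peg 1: [4]
Peg 2: [6, 5, 2, 1]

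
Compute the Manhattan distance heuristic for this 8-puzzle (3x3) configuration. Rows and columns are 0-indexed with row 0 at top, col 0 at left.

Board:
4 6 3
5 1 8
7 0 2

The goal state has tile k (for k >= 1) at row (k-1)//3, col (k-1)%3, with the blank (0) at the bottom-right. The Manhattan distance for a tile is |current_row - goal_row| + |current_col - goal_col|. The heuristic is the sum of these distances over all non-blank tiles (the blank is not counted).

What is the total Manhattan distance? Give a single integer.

Answer: 11

Derivation:
Tile 4: (0,0)->(1,0) = 1
Tile 6: (0,1)->(1,2) = 2
Tile 3: (0,2)->(0,2) = 0
Tile 5: (1,0)->(1,1) = 1
Tile 1: (1,1)->(0,0) = 2
Tile 8: (1,2)->(2,1) = 2
Tile 7: (2,0)->(2,0) = 0
Tile 2: (2,2)->(0,1) = 3
Sum: 1 + 2 + 0 + 1 + 2 + 2 + 0 + 3 = 11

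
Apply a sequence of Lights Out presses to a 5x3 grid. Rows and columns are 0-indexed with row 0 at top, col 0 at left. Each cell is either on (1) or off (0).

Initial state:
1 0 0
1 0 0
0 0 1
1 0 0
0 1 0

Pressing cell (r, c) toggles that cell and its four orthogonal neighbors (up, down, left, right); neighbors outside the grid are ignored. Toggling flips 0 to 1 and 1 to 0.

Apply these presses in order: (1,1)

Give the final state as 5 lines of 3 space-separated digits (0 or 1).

After press 1 at (1,1):
1 1 0
0 1 1
0 1 1
1 0 0
0 1 0

Answer: 1 1 0
0 1 1
0 1 1
1 0 0
0 1 0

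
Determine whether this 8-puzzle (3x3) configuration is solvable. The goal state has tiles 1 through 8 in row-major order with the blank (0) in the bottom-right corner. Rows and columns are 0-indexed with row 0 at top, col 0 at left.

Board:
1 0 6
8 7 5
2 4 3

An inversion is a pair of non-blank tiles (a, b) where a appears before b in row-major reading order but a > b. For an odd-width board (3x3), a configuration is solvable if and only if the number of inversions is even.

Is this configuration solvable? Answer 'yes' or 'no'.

Answer: no

Derivation:
Inversions (pairs i<j in row-major order where tile[i] > tile[j] > 0): 17
17 is odd, so the puzzle is not solvable.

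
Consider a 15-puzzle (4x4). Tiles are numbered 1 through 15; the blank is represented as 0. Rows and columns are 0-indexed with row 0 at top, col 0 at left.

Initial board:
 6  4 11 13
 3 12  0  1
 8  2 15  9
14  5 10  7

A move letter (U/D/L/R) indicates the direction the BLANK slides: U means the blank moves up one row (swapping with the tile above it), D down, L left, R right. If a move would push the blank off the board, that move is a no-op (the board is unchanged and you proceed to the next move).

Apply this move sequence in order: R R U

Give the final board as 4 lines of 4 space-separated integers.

Answer:  6  4 11  0
 3 12  1 13
 8  2 15  9
14  5 10  7

Derivation:
After move 1 (R):
 6  4 11 13
 3 12  1  0
 8  2 15  9
14  5 10  7

After move 2 (R):
 6  4 11 13
 3 12  1  0
 8  2 15  9
14  5 10  7

After move 3 (U):
 6  4 11  0
 3 12  1 13
 8  2 15  9
14  5 10  7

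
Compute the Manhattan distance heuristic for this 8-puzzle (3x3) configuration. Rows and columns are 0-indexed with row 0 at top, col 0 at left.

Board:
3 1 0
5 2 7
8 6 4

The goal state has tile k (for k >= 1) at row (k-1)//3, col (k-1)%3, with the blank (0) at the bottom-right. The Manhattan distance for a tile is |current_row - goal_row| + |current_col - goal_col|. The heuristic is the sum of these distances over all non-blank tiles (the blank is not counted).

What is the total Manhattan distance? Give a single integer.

Answer: 14

Derivation:
Tile 3: at (0,0), goal (0,2), distance |0-0|+|0-2| = 2
Tile 1: at (0,1), goal (0,0), distance |0-0|+|1-0| = 1
Tile 5: at (1,0), goal (1,1), distance |1-1|+|0-1| = 1
Tile 2: at (1,1), goal (0,1), distance |1-0|+|1-1| = 1
Tile 7: at (1,2), goal (2,0), distance |1-2|+|2-0| = 3
Tile 8: at (2,0), goal (2,1), distance |2-2|+|0-1| = 1
Tile 6: at (2,1), goal (1,2), distance |2-1|+|1-2| = 2
Tile 4: at (2,2), goal (1,0), distance |2-1|+|2-0| = 3
Sum: 2 + 1 + 1 + 1 + 3 + 1 + 2 + 3 = 14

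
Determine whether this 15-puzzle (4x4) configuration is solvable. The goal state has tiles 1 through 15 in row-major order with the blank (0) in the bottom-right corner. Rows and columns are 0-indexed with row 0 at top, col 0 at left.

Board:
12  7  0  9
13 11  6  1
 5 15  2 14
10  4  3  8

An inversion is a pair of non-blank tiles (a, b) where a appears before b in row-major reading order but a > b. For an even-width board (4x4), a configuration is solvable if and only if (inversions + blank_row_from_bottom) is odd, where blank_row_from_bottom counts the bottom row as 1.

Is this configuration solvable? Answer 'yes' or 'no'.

Answer: yes

Derivation:
Inversions: 63
Blank is in row 0 (0-indexed from top), which is row 4 counting from the bottom (bottom = 1).
63 + 4 = 67, which is odd, so the puzzle is solvable.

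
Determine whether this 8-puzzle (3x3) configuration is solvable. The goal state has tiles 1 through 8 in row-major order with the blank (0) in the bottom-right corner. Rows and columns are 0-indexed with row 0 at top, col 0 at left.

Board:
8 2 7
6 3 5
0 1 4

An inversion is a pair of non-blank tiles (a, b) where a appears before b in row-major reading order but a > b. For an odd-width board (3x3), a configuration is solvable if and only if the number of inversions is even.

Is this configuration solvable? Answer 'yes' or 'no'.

Inversions (pairs i<j in row-major order where tile[i] > tile[j] > 0): 20
20 is even, so the puzzle is solvable.

Answer: yes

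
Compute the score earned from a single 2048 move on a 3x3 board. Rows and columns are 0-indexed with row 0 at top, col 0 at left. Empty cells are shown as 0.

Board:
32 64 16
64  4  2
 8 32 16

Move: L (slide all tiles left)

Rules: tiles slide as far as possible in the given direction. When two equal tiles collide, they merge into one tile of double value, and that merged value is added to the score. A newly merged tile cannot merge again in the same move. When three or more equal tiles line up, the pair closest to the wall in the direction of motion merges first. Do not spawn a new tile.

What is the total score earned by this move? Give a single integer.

Answer: 0

Derivation:
Slide left:
row 0: [32, 64, 16] -> [32, 64, 16]  score +0 (running 0)
row 1: [64, 4, 2] -> [64, 4, 2]  score +0 (running 0)
row 2: [8, 32, 16] -> [8, 32, 16]  score +0 (running 0)
Board after move:
32 64 16
64  4  2
 8 32 16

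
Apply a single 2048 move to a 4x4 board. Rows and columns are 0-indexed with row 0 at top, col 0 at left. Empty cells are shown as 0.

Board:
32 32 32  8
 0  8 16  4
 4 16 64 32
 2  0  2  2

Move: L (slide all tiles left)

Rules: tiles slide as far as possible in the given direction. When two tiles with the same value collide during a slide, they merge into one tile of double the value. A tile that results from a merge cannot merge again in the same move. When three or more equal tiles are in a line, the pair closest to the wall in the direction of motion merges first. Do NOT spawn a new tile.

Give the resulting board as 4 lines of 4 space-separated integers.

Answer: 64 32  8  0
 8 16  4  0
 4 16 64 32
 4  2  0  0

Derivation:
Slide left:
row 0: [32, 32, 32, 8] -> [64, 32, 8, 0]
row 1: [0, 8, 16, 4] -> [8, 16, 4, 0]
row 2: [4, 16, 64, 32] -> [4, 16, 64, 32]
row 3: [2, 0, 2, 2] -> [4, 2, 0, 0]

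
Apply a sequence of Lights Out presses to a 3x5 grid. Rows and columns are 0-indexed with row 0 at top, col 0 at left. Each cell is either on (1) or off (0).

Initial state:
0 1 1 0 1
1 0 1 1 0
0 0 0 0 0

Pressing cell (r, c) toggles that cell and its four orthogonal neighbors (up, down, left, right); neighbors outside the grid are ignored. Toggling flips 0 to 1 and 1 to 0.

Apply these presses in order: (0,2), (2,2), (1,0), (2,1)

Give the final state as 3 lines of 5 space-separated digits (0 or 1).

Answer: 1 0 0 1 1
0 0 1 1 0
0 0 0 1 0

Derivation:
After press 1 at (0,2):
0 0 0 1 1
1 0 0 1 0
0 0 0 0 0

After press 2 at (2,2):
0 0 0 1 1
1 0 1 1 0
0 1 1 1 0

After press 3 at (1,0):
1 0 0 1 1
0 1 1 1 0
1 1 1 1 0

After press 4 at (2,1):
1 0 0 1 1
0 0 1 1 0
0 0 0 1 0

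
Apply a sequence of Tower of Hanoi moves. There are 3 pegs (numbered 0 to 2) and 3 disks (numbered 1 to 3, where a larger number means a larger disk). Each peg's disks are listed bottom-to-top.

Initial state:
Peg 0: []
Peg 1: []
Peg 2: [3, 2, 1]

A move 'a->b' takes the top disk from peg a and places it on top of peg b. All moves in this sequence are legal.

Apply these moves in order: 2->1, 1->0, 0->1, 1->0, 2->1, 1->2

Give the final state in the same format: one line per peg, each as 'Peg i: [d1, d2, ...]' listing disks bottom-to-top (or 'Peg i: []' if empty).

Answer: Peg 0: [1]
Peg 1: []
Peg 2: [3, 2]

Derivation:
After move 1 (2->1):
Peg 0: []
Peg 1: [1]
Peg 2: [3, 2]

After move 2 (1->0):
Peg 0: [1]
Peg 1: []
Peg 2: [3, 2]

After move 3 (0->1):
Peg 0: []
Peg 1: [1]
Peg 2: [3, 2]

After move 4 (1->0):
Peg 0: [1]
Peg 1: []
Peg 2: [3, 2]

After move 5 (2->1):
Peg 0: [1]
Peg 1: [2]
Peg 2: [3]

After move 6 (1->2):
Peg 0: [1]
Peg 1: []
Peg 2: [3, 2]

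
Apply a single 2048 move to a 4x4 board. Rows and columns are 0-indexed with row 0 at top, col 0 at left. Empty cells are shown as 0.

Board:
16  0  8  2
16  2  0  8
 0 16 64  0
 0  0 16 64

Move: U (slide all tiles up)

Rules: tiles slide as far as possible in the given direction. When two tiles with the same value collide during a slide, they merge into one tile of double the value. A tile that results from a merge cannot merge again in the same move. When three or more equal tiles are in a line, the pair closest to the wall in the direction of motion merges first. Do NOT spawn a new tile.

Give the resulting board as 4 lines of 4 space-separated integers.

Answer: 32  2  8  2
 0 16 64  8
 0  0 16 64
 0  0  0  0

Derivation:
Slide up:
col 0: [16, 16, 0, 0] -> [32, 0, 0, 0]
col 1: [0, 2, 16, 0] -> [2, 16, 0, 0]
col 2: [8, 0, 64, 16] -> [8, 64, 16, 0]
col 3: [2, 8, 0, 64] -> [2, 8, 64, 0]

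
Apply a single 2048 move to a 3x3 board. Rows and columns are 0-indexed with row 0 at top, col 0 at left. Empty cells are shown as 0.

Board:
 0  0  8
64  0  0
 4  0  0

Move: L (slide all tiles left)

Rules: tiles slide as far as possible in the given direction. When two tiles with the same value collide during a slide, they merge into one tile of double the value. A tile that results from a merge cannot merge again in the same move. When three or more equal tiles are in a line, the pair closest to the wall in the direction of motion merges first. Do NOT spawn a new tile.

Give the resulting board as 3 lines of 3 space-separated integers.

Slide left:
row 0: [0, 0, 8] -> [8, 0, 0]
row 1: [64, 0, 0] -> [64, 0, 0]
row 2: [4, 0, 0] -> [4, 0, 0]

Answer:  8  0  0
64  0  0
 4  0  0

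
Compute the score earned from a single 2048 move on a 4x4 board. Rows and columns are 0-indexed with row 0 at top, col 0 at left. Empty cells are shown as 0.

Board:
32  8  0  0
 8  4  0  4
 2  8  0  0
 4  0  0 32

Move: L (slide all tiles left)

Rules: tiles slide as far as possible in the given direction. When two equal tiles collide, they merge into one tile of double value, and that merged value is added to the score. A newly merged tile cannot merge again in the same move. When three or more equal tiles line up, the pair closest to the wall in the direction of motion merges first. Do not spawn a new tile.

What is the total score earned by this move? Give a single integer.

Slide left:
row 0: [32, 8, 0, 0] -> [32, 8, 0, 0]  score +0 (running 0)
row 1: [8, 4, 0, 4] -> [8, 8, 0, 0]  score +8 (running 8)
row 2: [2, 8, 0, 0] -> [2, 8, 0, 0]  score +0 (running 8)
row 3: [4, 0, 0, 32] -> [4, 32, 0, 0]  score +0 (running 8)
Board after move:
32  8  0  0
 8  8  0  0
 2  8  0  0
 4 32  0  0

Answer: 8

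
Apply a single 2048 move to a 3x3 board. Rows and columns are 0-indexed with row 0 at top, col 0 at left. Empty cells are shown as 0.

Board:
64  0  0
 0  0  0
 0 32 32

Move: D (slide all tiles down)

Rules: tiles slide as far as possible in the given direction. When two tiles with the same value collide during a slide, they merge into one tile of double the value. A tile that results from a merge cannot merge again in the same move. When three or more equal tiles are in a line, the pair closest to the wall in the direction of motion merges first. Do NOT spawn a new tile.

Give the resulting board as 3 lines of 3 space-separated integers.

Answer:  0  0  0
 0  0  0
64 32 32

Derivation:
Slide down:
col 0: [64, 0, 0] -> [0, 0, 64]
col 1: [0, 0, 32] -> [0, 0, 32]
col 2: [0, 0, 32] -> [0, 0, 32]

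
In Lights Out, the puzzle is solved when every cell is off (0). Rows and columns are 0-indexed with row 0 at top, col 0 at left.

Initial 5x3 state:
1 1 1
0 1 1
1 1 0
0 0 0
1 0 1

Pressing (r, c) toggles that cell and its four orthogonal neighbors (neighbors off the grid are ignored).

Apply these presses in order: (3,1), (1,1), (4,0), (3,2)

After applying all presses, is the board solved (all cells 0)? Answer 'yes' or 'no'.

After press 1 at (3,1):
1 1 1
0 1 1
1 0 0
1 1 1
1 1 1

After press 2 at (1,1):
1 0 1
1 0 0
1 1 0
1 1 1
1 1 1

After press 3 at (4,0):
1 0 1
1 0 0
1 1 0
0 1 1
0 0 1

After press 4 at (3,2):
1 0 1
1 0 0
1 1 1
0 0 0
0 0 0

Lights still on: 6

Answer: no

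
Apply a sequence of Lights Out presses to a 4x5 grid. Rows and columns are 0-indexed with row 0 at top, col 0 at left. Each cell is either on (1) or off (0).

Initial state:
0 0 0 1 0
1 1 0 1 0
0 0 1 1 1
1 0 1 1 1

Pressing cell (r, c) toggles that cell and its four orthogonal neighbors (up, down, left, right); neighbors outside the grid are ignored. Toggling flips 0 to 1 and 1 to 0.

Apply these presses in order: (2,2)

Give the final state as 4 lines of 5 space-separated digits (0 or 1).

Answer: 0 0 0 1 0
1 1 1 1 0
0 1 0 0 1
1 0 0 1 1

Derivation:
After press 1 at (2,2):
0 0 0 1 0
1 1 1 1 0
0 1 0 0 1
1 0 0 1 1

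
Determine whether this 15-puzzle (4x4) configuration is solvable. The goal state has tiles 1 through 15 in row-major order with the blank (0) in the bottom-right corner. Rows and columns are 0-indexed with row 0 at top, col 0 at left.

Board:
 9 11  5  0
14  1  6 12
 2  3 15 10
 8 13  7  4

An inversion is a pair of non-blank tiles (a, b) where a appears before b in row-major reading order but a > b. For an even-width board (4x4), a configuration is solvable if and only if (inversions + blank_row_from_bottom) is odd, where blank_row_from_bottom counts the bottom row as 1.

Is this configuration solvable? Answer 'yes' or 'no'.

Answer: yes

Derivation:
Inversions: 53
Blank is in row 0 (0-indexed from top), which is row 4 counting from the bottom (bottom = 1).
53 + 4 = 57, which is odd, so the puzzle is solvable.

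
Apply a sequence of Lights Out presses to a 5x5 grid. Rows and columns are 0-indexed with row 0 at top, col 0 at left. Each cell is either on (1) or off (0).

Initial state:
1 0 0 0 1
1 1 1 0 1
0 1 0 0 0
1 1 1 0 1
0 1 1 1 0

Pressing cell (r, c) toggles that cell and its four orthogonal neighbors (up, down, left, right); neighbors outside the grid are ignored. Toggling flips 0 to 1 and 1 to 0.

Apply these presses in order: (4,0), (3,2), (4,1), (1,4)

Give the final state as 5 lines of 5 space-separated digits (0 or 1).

After press 1 at (4,0):
1 0 0 0 1
1 1 1 0 1
0 1 0 0 0
0 1 1 0 1
1 0 1 1 0

After press 2 at (3,2):
1 0 0 0 1
1 1 1 0 1
0 1 1 0 0
0 0 0 1 1
1 0 0 1 0

After press 3 at (4,1):
1 0 0 0 1
1 1 1 0 1
0 1 1 0 0
0 1 0 1 1
0 1 1 1 0

After press 4 at (1,4):
1 0 0 0 0
1 1 1 1 0
0 1 1 0 1
0 1 0 1 1
0 1 1 1 0

Answer: 1 0 0 0 0
1 1 1 1 0
0 1 1 0 1
0 1 0 1 1
0 1 1 1 0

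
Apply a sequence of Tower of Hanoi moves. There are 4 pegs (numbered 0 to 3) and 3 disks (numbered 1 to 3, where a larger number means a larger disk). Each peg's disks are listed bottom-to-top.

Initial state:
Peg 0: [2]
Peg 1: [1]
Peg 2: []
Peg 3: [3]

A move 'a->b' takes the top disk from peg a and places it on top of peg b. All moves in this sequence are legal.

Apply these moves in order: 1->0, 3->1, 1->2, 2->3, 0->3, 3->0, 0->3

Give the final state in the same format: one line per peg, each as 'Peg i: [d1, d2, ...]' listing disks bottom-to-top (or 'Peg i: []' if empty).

Answer: Peg 0: [2]
Peg 1: []
Peg 2: []
Peg 3: [3, 1]

Derivation:
After move 1 (1->0):
Peg 0: [2, 1]
Peg 1: []
Peg 2: []
Peg 3: [3]

After move 2 (3->1):
Peg 0: [2, 1]
Peg 1: [3]
Peg 2: []
Peg 3: []

After move 3 (1->2):
Peg 0: [2, 1]
Peg 1: []
Peg 2: [3]
Peg 3: []

After move 4 (2->3):
Peg 0: [2, 1]
Peg 1: []
Peg 2: []
Peg 3: [3]

After move 5 (0->3):
Peg 0: [2]
Peg 1: []
Peg 2: []
Peg 3: [3, 1]

After move 6 (3->0):
Peg 0: [2, 1]
Peg 1: []
Peg 2: []
Peg 3: [3]

After move 7 (0->3):
Peg 0: [2]
Peg 1: []
Peg 2: []
Peg 3: [3, 1]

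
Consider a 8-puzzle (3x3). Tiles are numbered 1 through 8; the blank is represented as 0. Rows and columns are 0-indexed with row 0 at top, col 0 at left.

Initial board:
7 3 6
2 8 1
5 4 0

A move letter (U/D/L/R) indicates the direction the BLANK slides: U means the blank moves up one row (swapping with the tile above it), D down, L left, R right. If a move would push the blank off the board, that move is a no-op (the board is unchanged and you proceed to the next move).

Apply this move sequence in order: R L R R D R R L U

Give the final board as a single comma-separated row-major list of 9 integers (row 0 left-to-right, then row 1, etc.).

Answer: 7, 3, 6, 2, 0, 1, 5, 8, 4

Derivation:
After move 1 (R):
7 3 6
2 8 1
5 4 0

After move 2 (L):
7 3 6
2 8 1
5 0 4

After move 3 (R):
7 3 6
2 8 1
5 4 0

After move 4 (R):
7 3 6
2 8 1
5 4 0

After move 5 (D):
7 3 6
2 8 1
5 4 0

After move 6 (R):
7 3 6
2 8 1
5 4 0

After move 7 (R):
7 3 6
2 8 1
5 4 0

After move 8 (L):
7 3 6
2 8 1
5 0 4

After move 9 (U):
7 3 6
2 0 1
5 8 4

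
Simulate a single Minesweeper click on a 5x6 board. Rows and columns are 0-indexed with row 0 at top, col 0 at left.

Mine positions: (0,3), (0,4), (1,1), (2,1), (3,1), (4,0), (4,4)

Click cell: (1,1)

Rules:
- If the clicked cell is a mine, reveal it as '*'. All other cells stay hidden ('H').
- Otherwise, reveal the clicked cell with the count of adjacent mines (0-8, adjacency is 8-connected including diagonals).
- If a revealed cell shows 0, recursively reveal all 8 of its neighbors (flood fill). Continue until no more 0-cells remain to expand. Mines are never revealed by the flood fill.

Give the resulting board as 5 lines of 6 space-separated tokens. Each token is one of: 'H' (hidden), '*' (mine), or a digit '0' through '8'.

H H H H H H
H * H H H H
H H H H H H
H H H H H H
H H H H H H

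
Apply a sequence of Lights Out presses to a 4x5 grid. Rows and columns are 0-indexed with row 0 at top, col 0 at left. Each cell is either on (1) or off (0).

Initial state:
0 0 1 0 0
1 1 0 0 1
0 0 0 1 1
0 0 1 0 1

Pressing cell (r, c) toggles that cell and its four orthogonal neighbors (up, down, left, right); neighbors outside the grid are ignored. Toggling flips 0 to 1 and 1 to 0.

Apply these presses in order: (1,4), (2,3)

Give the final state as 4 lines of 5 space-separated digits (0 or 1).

After press 1 at (1,4):
0 0 1 0 1
1 1 0 1 0
0 0 0 1 0
0 0 1 0 1

After press 2 at (2,3):
0 0 1 0 1
1 1 0 0 0
0 0 1 0 1
0 0 1 1 1

Answer: 0 0 1 0 1
1 1 0 0 0
0 0 1 0 1
0 0 1 1 1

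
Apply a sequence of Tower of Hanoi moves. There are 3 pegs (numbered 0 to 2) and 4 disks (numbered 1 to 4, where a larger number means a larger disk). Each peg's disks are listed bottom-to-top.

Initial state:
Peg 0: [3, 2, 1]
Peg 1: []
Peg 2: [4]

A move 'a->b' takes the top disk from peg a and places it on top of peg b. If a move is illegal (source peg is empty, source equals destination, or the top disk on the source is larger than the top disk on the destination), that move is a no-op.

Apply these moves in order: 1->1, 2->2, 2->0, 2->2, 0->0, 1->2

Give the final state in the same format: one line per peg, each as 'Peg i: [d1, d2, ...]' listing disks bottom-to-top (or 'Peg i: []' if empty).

After move 1 (1->1):
Peg 0: [3, 2, 1]
Peg 1: []
Peg 2: [4]

After move 2 (2->2):
Peg 0: [3, 2, 1]
Peg 1: []
Peg 2: [4]

After move 3 (2->0):
Peg 0: [3, 2, 1]
Peg 1: []
Peg 2: [4]

After move 4 (2->2):
Peg 0: [3, 2, 1]
Peg 1: []
Peg 2: [4]

After move 5 (0->0):
Peg 0: [3, 2, 1]
Peg 1: []
Peg 2: [4]

After move 6 (1->2):
Peg 0: [3, 2, 1]
Peg 1: []
Peg 2: [4]

Answer: Peg 0: [3, 2, 1]
Peg 1: []
Peg 2: [4]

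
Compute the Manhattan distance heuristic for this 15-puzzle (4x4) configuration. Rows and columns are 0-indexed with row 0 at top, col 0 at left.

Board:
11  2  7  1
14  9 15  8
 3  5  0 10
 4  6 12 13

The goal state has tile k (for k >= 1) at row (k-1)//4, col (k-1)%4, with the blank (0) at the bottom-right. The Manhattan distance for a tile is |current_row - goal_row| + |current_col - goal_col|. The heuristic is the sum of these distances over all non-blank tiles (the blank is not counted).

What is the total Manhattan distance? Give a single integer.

Answer: 36

Derivation:
Tile 11: at (0,0), goal (2,2), distance |0-2|+|0-2| = 4
Tile 2: at (0,1), goal (0,1), distance |0-0|+|1-1| = 0
Tile 7: at (0,2), goal (1,2), distance |0-1|+|2-2| = 1
Tile 1: at (0,3), goal (0,0), distance |0-0|+|3-0| = 3
Tile 14: at (1,0), goal (3,1), distance |1-3|+|0-1| = 3
Tile 9: at (1,1), goal (2,0), distance |1-2|+|1-0| = 2
Tile 15: at (1,2), goal (3,2), distance |1-3|+|2-2| = 2
Tile 8: at (1,3), goal (1,3), distance |1-1|+|3-3| = 0
Tile 3: at (2,0), goal (0,2), distance |2-0|+|0-2| = 4
Tile 5: at (2,1), goal (1,0), distance |2-1|+|1-0| = 2
Tile 10: at (2,3), goal (2,1), distance |2-2|+|3-1| = 2
Tile 4: at (3,0), goal (0,3), distance |3-0|+|0-3| = 6
Tile 6: at (3,1), goal (1,1), distance |3-1|+|1-1| = 2
Tile 12: at (3,2), goal (2,3), distance |3-2|+|2-3| = 2
Tile 13: at (3,3), goal (3,0), distance |3-3|+|3-0| = 3
Sum: 4 + 0 + 1 + 3 + 3 + 2 + 2 + 0 + 4 + 2 + 2 + 6 + 2 + 2 + 3 = 36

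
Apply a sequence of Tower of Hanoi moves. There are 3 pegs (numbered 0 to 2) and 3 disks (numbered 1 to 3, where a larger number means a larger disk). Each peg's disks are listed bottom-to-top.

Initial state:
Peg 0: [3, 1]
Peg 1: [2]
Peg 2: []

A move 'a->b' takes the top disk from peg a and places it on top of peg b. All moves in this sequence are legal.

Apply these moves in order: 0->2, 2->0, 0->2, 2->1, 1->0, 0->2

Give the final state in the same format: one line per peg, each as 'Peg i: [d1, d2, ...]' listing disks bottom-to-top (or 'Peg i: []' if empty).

Answer: Peg 0: [3]
Peg 1: [2]
Peg 2: [1]

Derivation:
After move 1 (0->2):
Peg 0: [3]
Peg 1: [2]
Peg 2: [1]

After move 2 (2->0):
Peg 0: [3, 1]
Peg 1: [2]
Peg 2: []

After move 3 (0->2):
Peg 0: [3]
Peg 1: [2]
Peg 2: [1]

After move 4 (2->1):
Peg 0: [3]
Peg 1: [2, 1]
Peg 2: []

After move 5 (1->0):
Peg 0: [3, 1]
Peg 1: [2]
Peg 2: []

After move 6 (0->2):
Peg 0: [3]
Peg 1: [2]
Peg 2: [1]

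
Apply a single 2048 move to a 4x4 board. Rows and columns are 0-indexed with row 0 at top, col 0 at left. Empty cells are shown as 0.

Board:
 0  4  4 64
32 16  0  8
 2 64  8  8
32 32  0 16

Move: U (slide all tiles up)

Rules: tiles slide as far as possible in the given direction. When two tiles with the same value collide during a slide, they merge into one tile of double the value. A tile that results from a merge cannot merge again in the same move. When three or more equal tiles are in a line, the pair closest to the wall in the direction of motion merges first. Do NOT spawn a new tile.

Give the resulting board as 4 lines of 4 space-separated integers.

Answer: 32  4  4 64
 2 16  8 16
32 64  0 16
 0 32  0  0

Derivation:
Slide up:
col 0: [0, 32, 2, 32] -> [32, 2, 32, 0]
col 1: [4, 16, 64, 32] -> [4, 16, 64, 32]
col 2: [4, 0, 8, 0] -> [4, 8, 0, 0]
col 3: [64, 8, 8, 16] -> [64, 16, 16, 0]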